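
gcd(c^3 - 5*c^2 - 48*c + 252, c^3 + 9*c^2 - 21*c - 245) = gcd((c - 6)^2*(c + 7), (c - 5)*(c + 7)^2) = c + 7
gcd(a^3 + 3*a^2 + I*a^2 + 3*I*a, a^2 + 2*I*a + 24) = 1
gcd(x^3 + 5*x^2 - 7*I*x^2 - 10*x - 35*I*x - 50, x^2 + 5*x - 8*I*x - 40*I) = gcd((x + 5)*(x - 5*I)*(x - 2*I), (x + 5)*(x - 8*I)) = x + 5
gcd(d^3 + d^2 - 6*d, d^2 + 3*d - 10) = d - 2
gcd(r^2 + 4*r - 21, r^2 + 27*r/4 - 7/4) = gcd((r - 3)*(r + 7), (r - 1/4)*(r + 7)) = r + 7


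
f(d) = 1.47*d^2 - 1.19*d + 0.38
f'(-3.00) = -10.01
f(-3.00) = 17.18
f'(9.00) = 25.27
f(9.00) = 108.74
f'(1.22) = 2.40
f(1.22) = 1.12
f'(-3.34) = -11.01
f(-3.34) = 20.75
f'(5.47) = 14.89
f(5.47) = 37.85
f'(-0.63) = -3.04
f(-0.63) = 1.71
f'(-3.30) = -10.89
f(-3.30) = 20.32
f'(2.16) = 5.16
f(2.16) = 4.67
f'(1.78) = 4.04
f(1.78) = 2.92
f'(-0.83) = -3.63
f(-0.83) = 2.38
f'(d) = 2.94*d - 1.19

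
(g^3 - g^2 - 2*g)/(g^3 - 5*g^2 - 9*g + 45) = g*(g^2 - g - 2)/(g^3 - 5*g^2 - 9*g + 45)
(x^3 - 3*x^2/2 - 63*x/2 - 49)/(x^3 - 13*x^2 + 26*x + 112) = (x + 7/2)/(x - 8)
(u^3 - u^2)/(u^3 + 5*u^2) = (u - 1)/(u + 5)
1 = 1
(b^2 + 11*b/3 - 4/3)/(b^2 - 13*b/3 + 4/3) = (b + 4)/(b - 4)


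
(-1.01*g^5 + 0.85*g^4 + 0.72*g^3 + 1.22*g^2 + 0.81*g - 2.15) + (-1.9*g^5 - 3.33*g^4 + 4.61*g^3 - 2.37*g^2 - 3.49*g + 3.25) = -2.91*g^5 - 2.48*g^4 + 5.33*g^3 - 1.15*g^2 - 2.68*g + 1.1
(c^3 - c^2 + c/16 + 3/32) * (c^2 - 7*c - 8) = c^5 - 8*c^4 - 15*c^3/16 + 245*c^2/32 - 37*c/32 - 3/4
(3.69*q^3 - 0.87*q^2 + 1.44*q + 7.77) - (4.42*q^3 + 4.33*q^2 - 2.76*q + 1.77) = -0.73*q^3 - 5.2*q^2 + 4.2*q + 6.0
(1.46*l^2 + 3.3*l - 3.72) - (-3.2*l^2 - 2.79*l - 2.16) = 4.66*l^2 + 6.09*l - 1.56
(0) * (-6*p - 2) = 0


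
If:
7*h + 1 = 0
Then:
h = -1/7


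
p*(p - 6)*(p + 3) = p^3 - 3*p^2 - 18*p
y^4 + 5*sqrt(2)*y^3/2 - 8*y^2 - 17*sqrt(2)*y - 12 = (y - 2*sqrt(2))*(y + sqrt(2)/2)*(y + sqrt(2))*(y + 3*sqrt(2))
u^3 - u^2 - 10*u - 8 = (u - 4)*(u + 1)*(u + 2)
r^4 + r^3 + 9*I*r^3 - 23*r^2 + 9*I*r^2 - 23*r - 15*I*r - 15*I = (r + 1)*(r + I)*(r + 3*I)*(r + 5*I)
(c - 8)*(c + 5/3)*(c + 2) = c^3 - 13*c^2/3 - 26*c - 80/3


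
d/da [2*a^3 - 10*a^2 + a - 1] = 6*a^2 - 20*a + 1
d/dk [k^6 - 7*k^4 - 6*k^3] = k^2*(6*k^3 - 28*k - 18)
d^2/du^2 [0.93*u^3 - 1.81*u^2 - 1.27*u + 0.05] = 5.58*u - 3.62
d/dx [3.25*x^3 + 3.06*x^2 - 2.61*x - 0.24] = 9.75*x^2 + 6.12*x - 2.61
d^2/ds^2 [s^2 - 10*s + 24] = 2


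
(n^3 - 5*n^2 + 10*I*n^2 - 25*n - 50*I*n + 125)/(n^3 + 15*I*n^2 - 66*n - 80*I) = (n^2 + 5*n*(-1 + I) - 25*I)/(n^2 + 10*I*n - 16)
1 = 1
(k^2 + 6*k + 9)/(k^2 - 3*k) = (k^2 + 6*k + 9)/(k*(k - 3))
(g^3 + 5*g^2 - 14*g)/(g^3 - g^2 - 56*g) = (g - 2)/(g - 8)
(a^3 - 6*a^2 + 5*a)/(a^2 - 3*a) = (a^2 - 6*a + 5)/(a - 3)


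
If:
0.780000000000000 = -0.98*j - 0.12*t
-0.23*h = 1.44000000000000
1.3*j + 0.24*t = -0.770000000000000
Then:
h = -6.26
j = -1.20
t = 3.28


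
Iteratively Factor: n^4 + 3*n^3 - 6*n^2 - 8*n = (n + 4)*(n^3 - n^2 - 2*n) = n*(n + 4)*(n^2 - n - 2) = n*(n + 1)*(n + 4)*(n - 2)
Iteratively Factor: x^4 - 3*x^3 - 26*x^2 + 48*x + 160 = (x - 5)*(x^3 + 2*x^2 - 16*x - 32) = (x - 5)*(x + 2)*(x^2 - 16) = (x - 5)*(x + 2)*(x + 4)*(x - 4)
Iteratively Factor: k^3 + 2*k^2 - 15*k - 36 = (k + 3)*(k^2 - k - 12) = (k + 3)^2*(k - 4)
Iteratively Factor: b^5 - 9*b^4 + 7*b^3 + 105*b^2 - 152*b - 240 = (b + 3)*(b^4 - 12*b^3 + 43*b^2 - 24*b - 80) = (b - 4)*(b + 3)*(b^3 - 8*b^2 + 11*b + 20) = (b - 4)*(b + 1)*(b + 3)*(b^2 - 9*b + 20) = (b - 5)*(b - 4)*(b + 1)*(b + 3)*(b - 4)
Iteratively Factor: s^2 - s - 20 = (s - 5)*(s + 4)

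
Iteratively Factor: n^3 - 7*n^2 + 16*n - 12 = (n - 2)*(n^2 - 5*n + 6) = (n - 2)^2*(n - 3)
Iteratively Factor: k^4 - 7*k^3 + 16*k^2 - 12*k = (k - 2)*(k^3 - 5*k^2 + 6*k) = (k - 3)*(k - 2)*(k^2 - 2*k) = k*(k - 3)*(k - 2)*(k - 2)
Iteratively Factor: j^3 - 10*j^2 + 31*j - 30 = (j - 2)*(j^2 - 8*j + 15) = (j - 5)*(j - 2)*(j - 3)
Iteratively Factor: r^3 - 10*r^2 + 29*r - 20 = (r - 1)*(r^2 - 9*r + 20) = (r - 5)*(r - 1)*(r - 4)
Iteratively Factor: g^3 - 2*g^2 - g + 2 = (g - 2)*(g^2 - 1) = (g - 2)*(g - 1)*(g + 1)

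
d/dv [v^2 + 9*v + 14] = 2*v + 9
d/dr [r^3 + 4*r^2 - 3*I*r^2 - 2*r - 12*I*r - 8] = 3*r^2 + r*(8 - 6*I) - 2 - 12*I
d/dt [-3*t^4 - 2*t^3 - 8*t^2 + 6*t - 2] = -12*t^3 - 6*t^2 - 16*t + 6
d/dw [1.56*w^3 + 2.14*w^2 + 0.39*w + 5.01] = 4.68*w^2 + 4.28*w + 0.39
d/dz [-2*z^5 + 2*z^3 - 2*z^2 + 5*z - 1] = -10*z^4 + 6*z^2 - 4*z + 5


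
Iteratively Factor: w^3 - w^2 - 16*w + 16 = (w + 4)*(w^2 - 5*w + 4) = (w - 4)*(w + 4)*(w - 1)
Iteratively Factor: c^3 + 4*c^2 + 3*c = (c + 1)*(c^2 + 3*c) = c*(c + 1)*(c + 3)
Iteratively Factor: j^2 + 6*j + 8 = (j + 4)*(j + 2)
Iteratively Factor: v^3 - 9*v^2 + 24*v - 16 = (v - 1)*(v^2 - 8*v + 16) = (v - 4)*(v - 1)*(v - 4)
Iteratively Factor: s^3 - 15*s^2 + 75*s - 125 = (s - 5)*(s^2 - 10*s + 25) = (s - 5)^2*(s - 5)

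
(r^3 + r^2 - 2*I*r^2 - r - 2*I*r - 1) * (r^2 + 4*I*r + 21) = r^5 + r^4 + 2*I*r^4 + 28*r^3 + 2*I*r^3 + 28*r^2 - 46*I*r^2 - 21*r - 46*I*r - 21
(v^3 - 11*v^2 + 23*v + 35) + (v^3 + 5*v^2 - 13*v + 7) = 2*v^3 - 6*v^2 + 10*v + 42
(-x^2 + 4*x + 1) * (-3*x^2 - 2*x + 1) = 3*x^4 - 10*x^3 - 12*x^2 + 2*x + 1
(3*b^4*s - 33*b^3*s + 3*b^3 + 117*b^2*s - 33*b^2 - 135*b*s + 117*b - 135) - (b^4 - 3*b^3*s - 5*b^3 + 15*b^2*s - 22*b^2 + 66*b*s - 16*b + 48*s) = 3*b^4*s - b^4 - 30*b^3*s + 8*b^3 + 102*b^2*s - 11*b^2 - 201*b*s + 133*b - 48*s - 135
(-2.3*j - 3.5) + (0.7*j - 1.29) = -1.6*j - 4.79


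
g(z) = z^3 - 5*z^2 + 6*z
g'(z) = 3*z^2 - 10*z + 6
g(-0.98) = -11.62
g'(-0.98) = 18.68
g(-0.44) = -3.69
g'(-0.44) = 10.98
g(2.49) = -0.62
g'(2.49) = -0.30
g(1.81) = 0.41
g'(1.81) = -2.27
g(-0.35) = -2.76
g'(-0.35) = 9.87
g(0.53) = 1.92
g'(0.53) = 1.54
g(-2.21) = -48.47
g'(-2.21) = 42.75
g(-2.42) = -57.97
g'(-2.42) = 47.77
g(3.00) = 0.00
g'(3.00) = 3.00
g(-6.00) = -432.00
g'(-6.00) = 174.00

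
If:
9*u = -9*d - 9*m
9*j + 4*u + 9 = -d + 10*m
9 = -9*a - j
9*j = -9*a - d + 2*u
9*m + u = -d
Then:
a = -1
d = 3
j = 0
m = 0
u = -3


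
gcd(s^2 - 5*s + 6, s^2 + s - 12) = s - 3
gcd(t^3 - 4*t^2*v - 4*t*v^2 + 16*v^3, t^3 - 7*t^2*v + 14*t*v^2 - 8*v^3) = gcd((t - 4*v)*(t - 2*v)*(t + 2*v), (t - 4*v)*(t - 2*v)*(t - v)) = t^2 - 6*t*v + 8*v^2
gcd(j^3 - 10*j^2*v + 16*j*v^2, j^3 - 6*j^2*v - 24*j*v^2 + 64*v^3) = j^2 - 10*j*v + 16*v^2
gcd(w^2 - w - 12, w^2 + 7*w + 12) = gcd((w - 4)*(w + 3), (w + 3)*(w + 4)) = w + 3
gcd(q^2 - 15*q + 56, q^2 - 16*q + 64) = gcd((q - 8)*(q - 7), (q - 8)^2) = q - 8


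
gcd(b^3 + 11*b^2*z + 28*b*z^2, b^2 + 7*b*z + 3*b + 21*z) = b + 7*z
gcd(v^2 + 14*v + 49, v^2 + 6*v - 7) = v + 7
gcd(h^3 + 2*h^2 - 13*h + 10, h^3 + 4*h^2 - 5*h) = h^2 + 4*h - 5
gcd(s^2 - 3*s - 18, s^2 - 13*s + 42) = s - 6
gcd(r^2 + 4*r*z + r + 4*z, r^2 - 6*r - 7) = r + 1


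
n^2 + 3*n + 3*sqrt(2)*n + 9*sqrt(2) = (n + 3)*(n + 3*sqrt(2))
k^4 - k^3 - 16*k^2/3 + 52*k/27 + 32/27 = (k - 8/3)*(k - 2/3)*(k + 1/3)*(k + 2)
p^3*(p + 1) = p^4 + p^3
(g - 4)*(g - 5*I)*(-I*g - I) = -I*g^3 - 5*g^2 + 3*I*g^2 + 15*g + 4*I*g + 20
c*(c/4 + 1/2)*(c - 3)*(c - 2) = c^4/4 - 3*c^3/4 - c^2 + 3*c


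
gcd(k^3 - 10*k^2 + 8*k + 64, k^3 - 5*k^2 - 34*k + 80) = k - 8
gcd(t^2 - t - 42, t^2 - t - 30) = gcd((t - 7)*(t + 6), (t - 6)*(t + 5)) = 1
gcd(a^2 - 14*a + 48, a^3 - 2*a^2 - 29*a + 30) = a - 6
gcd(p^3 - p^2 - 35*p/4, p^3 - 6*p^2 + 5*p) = p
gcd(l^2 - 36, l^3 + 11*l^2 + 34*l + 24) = l + 6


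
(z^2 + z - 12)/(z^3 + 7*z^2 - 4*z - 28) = (z^2 + z - 12)/(z^3 + 7*z^2 - 4*z - 28)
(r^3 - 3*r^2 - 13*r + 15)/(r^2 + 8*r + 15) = (r^2 - 6*r + 5)/(r + 5)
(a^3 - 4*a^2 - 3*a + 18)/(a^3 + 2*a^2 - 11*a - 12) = (a^2 - a - 6)/(a^2 + 5*a + 4)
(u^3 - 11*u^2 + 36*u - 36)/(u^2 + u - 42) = (u^2 - 5*u + 6)/(u + 7)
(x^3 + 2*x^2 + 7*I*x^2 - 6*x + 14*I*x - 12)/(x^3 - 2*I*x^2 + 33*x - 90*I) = (x^2 + x*(2 + I) + 2*I)/(x^2 - 8*I*x - 15)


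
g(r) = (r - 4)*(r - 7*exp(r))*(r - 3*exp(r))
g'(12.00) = 9456427805132.07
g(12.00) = 4450016274365.94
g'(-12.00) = 527.99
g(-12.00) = -2304.01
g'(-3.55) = 61.45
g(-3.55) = -102.98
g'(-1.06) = -8.52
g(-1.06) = -37.02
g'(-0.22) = -70.54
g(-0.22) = -64.73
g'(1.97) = -3017.21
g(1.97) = -1913.09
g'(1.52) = -1527.46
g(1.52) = -922.12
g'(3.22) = -7343.28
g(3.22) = -9640.02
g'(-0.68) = -27.20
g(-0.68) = -43.51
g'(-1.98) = 17.86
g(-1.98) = -42.19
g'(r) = (1 - 7*exp(r))*(r - 4)*(r - 3*exp(r)) + (1 - 3*exp(r))*(r - 4)*(r - 7*exp(r)) + (r - 7*exp(r))*(r - 3*exp(r)) = -10*r^2*exp(r) + 3*r^2 + 42*r*exp(2*r) + 20*r*exp(r) - 8*r - 147*exp(2*r) + 40*exp(r)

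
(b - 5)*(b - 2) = b^2 - 7*b + 10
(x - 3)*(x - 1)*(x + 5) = x^3 + x^2 - 17*x + 15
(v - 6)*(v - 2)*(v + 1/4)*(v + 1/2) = v^4 - 29*v^3/4 + 49*v^2/8 + 8*v + 3/2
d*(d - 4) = d^2 - 4*d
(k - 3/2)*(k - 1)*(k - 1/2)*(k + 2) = k^4 - k^3 - 13*k^2/4 + 19*k/4 - 3/2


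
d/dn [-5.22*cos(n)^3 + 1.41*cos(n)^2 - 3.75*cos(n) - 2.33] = (15.66*cos(n)^2 - 2.82*cos(n) + 3.75)*sin(n)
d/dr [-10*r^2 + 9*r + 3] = 9 - 20*r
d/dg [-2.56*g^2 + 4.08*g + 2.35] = 4.08 - 5.12*g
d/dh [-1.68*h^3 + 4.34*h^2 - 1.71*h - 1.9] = -5.04*h^2 + 8.68*h - 1.71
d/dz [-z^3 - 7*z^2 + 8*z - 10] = -3*z^2 - 14*z + 8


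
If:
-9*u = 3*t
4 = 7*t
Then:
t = 4/7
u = -4/21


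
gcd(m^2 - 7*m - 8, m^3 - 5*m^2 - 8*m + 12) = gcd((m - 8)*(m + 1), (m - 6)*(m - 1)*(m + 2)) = 1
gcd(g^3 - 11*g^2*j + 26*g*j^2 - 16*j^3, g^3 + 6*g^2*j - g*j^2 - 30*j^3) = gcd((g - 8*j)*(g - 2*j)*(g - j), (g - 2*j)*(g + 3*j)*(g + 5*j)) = g - 2*j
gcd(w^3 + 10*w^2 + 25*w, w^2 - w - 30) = w + 5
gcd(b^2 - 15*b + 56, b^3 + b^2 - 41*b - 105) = b - 7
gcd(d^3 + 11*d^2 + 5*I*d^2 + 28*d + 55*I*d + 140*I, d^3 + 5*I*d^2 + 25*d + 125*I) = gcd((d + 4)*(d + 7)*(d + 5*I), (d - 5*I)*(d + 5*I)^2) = d + 5*I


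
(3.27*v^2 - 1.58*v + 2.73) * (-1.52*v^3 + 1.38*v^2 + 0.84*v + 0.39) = -4.9704*v^5 + 6.9142*v^4 - 3.5832*v^3 + 3.7155*v^2 + 1.677*v + 1.0647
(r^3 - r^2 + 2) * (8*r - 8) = 8*r^4 - 16*r^3 + 8*r^2 + 16*r - 16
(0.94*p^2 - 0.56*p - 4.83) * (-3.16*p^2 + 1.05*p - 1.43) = -2.9704*p^4 + 2.7566*p^3 + 13.3306*p^2 - 4.2707*p + 6.9069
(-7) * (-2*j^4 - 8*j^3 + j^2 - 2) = 14*j^4 + 56*j^3 - 7*j^2 + 14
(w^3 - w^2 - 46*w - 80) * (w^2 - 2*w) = w^5 - 3*w^4 - 44*w^3 + 12*w^2 + 160*w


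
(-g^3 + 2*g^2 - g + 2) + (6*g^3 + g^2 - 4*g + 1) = 5*g^3 + 3*g^2 - 5*g + 3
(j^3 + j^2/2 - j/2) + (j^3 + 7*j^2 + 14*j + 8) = 2*j^3 + 15*j^2/2 + 27*j/2 + 8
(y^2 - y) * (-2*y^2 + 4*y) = -2*y^4 + 6*y^3 - 4*y^2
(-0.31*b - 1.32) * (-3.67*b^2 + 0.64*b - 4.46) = 1.1377*b^3 + 4.646*b^2 + 0.5378*b + 5.8872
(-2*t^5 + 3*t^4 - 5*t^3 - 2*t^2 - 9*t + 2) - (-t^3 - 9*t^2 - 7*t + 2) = -2*t^5 + 3*t^4 - 4*t^3 + 7*t^2 - 2*t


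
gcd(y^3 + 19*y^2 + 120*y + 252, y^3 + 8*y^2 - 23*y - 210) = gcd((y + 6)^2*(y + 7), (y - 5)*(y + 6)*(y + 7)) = y^2 + 13*y + 42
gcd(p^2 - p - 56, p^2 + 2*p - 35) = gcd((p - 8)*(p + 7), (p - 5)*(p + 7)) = p + 7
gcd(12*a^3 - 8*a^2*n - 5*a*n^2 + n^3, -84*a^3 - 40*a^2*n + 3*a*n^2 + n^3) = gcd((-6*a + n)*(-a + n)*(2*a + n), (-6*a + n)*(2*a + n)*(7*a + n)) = 12*a^2 + 4*a*n - n^2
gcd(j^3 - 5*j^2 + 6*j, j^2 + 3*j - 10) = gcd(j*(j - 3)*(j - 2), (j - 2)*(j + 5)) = j - 2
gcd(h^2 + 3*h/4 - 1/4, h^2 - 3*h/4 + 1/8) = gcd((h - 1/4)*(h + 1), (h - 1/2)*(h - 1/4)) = h - 1/4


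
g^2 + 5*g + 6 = (g + 2)*(g + 3)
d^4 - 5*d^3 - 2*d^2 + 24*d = d*(d - 4)*(d - 3)*(d + 2)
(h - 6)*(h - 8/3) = h^2 - 26*h/3 + 16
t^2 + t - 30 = (t - 5)*(t + 6)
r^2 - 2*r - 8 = (r - 4)*(r + 2)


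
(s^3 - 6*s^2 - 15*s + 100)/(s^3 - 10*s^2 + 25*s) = (s + 4)/s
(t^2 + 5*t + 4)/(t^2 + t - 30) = (t^2 + 5*t + 4)/(t^2 + t - 30)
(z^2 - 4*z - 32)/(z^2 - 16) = (z - 8)/(z - 4)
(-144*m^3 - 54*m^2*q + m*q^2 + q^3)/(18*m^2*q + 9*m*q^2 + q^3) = (-8*m + q)/q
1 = 1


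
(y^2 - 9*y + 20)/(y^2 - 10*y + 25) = (y - 4)/(y - 5)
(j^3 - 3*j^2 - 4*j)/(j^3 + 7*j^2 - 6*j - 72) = j*(j^2 - 3*j - 4)/(j^3 + 7*j^2 - 6*j - 72)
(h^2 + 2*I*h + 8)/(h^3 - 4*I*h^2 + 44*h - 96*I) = (h + 4*I)/(h^2 - 2*I*h + 48)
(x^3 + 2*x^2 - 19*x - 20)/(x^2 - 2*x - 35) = (x^2 - 3*x - 4)/(x - 7)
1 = 1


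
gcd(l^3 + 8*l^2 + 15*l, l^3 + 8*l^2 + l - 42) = l + 3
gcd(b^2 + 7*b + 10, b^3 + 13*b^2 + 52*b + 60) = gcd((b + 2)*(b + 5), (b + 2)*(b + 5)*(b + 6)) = b^2 + 7*b + 10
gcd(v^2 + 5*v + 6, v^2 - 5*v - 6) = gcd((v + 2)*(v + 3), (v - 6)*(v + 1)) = 1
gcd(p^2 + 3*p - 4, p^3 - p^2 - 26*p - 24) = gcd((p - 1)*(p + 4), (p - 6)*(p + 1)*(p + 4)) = p + 4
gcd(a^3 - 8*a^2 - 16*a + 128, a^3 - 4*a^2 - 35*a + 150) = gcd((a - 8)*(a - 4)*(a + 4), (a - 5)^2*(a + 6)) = 1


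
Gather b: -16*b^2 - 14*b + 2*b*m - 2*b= -16*b^2 + b*(2*m - 16)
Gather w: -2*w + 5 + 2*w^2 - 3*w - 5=2*w^2 - 5*w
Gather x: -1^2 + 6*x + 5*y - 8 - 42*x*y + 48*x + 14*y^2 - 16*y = x*(54 - 42*y) + 14*y^2 - 11*y - 9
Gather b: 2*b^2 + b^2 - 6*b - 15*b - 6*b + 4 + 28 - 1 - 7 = 3*b^2 - 27*b + 24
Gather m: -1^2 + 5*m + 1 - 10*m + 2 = 2 - 5*m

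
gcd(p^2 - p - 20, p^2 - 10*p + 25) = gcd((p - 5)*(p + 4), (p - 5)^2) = p - 5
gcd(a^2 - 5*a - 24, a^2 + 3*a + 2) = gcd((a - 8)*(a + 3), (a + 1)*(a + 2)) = 1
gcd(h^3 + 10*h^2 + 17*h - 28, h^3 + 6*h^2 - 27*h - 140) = h^2 + 11*h + 28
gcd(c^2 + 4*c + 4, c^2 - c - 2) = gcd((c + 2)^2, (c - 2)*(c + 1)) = 1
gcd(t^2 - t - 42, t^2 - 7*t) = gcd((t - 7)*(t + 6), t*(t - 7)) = t - 7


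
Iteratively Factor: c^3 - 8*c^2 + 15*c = (c - 5)*(c^2 - 3*c) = c*(c - 5)*(c - 3)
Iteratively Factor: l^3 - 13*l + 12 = (l - 1)*(l^2 + l - 12) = (l - 3)*(l - 1)*(l + 4)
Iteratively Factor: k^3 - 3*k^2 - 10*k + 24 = (k + 3)*(k^2 - 6*k + 8) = (k - 2)*(k + 3)*(k - 4)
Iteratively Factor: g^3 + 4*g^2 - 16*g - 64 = (g + 4)*(g^2 - 16) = (g + 4)^2*(g - 4)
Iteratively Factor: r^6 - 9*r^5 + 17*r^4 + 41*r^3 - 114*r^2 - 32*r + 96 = (r - 1)*(r^5 - 8*r^4 + 9*r^3 + 50*r^2 - 64*r - 96) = (r - 4)*(r - 1)*(r^4 - 4*r^3 - 7*r^2 + 22*r + 24) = (r - 4)*(r - 1)*(r + 2)*(r^3 - 6*r^2 + 5*r + 12) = (r - 4)*(r - 1)*(r + 1)*(r + 2)*(r^2 - 7*r + 12) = (r - 4)*(r - 3)*(r - 1)*(r + 1)*(r + 2)*(r - 4)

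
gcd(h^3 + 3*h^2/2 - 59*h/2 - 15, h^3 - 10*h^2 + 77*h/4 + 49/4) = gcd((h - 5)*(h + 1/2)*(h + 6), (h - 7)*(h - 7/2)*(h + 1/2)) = h + 1/2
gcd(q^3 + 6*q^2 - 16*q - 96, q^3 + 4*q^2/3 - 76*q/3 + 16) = q^2 + 2*q - 24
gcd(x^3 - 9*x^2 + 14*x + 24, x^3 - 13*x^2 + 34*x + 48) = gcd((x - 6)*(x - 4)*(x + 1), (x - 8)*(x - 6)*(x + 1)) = x^2 - 5*x - 6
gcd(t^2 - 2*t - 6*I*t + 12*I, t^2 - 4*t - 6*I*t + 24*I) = t - 6*I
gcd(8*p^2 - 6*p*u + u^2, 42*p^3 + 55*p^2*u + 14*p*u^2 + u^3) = 1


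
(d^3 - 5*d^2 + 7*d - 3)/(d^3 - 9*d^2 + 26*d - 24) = (d^2 - 2*d + 1)/(d^2 - 6*d + 8)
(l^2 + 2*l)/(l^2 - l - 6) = l/(l - 3)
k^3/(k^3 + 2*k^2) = k/(k + 2)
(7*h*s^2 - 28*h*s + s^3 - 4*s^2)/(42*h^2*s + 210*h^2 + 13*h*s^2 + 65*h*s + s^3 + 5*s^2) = s*(s - 4)/(6*h*s + 30*h + s^2 + 5*s)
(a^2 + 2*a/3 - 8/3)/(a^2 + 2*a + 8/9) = 3*(3*a^2 + 2*a - 8)/(9*a^2 + 18*a + 8)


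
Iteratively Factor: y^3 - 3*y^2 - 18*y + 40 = (y - 2)*(y^2 - y - 20) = (y - 2)*(y + 4)*(y - 5)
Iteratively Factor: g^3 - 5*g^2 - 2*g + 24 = (g + 2)*(g^2 - 7*g + 12) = (g - 3)*(g + 2)*(g - 4)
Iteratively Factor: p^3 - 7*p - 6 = (p - 3)*(p^2 + 3*p + 2) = (p - 3)*(p + 1)*(p + 2)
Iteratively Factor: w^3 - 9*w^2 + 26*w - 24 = (w - 2)*(w^2 - 7*w + 12) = (w - 3)*(w - 2)*(w - 4)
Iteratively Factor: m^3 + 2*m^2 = (m)*(m^2 + 2*m) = m*(m + 2)*(m)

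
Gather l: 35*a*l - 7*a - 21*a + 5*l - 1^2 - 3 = -28*a + l*(35*a + 5) - 4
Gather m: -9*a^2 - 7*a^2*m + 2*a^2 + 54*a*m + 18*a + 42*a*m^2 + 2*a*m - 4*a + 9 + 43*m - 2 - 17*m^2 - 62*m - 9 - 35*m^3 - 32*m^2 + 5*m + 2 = -7*a^2 + 14*a - 35*m^3 + m^2*(42*a - 49) + m*(-7*a^2 + 56*a - 14)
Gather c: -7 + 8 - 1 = 0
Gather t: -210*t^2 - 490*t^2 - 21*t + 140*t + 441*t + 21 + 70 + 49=-700*t^2 + 560*t + 140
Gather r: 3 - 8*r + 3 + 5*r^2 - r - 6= 5*r^2 - 9*r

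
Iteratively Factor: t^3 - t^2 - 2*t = (t - 2)*(t^2 + t) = t*(t - 2)*(t + 1)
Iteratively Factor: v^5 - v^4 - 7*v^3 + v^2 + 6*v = (v)*(v^4 - v^3 - 7*v^2 + v + 6) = v*(v + 2)*(v^3 - 3*v^2 - v + 3) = v*(v - 1)*(v + 2)*(v^2 - 2*v - 3) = v*(v - 3)*(v - 1)*(v + 2)*(v + 1)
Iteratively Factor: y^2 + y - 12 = (y + 4)*(y - 3)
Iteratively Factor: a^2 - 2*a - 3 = (a - 3)*(a + 1)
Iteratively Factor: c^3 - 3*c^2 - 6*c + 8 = (c + 2)*(c^2 - 5*c + 4) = (c - 1)*(c + 2)*(c - 4)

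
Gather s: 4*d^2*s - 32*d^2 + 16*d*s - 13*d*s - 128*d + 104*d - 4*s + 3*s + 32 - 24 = -32*d^2 - 24*d + s*(4*d^2 + 3*d - 1) + 8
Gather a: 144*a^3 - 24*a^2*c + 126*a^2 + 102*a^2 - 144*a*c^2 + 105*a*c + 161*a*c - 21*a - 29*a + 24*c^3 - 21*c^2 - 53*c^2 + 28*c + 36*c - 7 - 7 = 144*a^3 + a^2*(228 - 24*c) + a*(-144*c^2 + 266*c - 50) + 24*c^3 - 74*c^2 + 64*c - 14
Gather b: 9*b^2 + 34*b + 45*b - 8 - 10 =9*b^2 + 79*b - 18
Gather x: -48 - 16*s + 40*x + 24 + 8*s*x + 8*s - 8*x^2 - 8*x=-8*s - 8*x^2 + x*(8*s + 32) - 24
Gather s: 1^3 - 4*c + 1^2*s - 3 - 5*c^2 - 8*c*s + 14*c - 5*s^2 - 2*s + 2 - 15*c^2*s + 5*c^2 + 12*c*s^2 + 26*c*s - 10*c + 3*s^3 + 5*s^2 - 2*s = 12*c*s^2 + 3*s^3 + s*(-15*c^2 + 18*c - 3)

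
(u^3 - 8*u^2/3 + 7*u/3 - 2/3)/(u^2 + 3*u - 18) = (3*u^3 - 8*u^2 + 7*u - 2)/(3*(u^2 + 3*u - 18))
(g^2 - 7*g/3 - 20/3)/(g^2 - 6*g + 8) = (g + 5/3)/(g - 2)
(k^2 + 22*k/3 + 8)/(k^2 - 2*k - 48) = (k + 4/3)/(k - 8)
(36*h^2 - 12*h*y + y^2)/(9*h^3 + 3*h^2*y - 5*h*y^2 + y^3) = (36*h^2 - 12*h*y + y^2)/(9*h^3 + 3*h^2*y - 5*h*y^2 + y^3)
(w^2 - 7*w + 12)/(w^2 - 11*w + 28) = (w - 3)/(w - 7)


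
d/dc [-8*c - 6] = -8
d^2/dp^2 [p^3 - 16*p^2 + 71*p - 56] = 6*p - 32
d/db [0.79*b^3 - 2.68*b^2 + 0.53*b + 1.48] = 2.37*b^2 - 5.36*b + 0.53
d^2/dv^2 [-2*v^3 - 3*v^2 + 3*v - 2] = -12*v - 6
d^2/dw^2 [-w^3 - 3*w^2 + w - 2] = -6*w - 6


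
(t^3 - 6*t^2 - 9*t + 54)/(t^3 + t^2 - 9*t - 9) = (t - 6)/(t + 1)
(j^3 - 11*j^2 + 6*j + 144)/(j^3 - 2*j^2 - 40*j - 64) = (j^2 - 3*j - 18)/(j^2 + 6*j + 8)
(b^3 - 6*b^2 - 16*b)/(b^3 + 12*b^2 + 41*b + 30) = b*(b^2 - 6*b - 16)/(b^3 + 12*b^2 + 41*b + 30)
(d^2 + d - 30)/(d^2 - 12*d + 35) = (d + 6)/(d - 7)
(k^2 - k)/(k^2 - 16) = k*(k - 1)/(k^2 - 16)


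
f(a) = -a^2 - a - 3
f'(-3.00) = 5.00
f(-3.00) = -9.00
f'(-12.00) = 23.00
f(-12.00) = -135.00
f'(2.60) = -6.20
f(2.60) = -12.36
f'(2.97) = -6.94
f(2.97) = -14.79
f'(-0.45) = -0.10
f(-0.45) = -2.75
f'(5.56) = -12.12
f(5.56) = -39.47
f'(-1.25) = 1.50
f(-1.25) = -3.31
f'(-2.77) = 4.54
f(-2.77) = -7.90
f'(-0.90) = 0.80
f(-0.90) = -2.91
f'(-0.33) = -0.34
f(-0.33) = -2.78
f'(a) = -2*a - 1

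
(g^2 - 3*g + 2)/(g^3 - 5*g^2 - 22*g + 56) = (g - 1)/(g^2 - 3*g - 28)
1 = 1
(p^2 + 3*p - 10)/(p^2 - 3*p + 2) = (p + 5)/(p - 1)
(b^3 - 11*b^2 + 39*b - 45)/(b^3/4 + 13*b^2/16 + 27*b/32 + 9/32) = 32*(b^3 - 11*b^2 + 39*b - 45)/(8*b^3 + 26*b^2 + 27*b + 9)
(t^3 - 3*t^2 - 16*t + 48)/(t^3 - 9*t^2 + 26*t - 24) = (t + 4)/(t - 2)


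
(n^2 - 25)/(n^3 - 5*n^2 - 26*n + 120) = (n - 5)/(n^2 - 10*n + 24)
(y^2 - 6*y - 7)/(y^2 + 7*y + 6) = (y - 7)/(y + 6)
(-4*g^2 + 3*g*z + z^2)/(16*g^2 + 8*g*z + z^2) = (-g + z)/(4*g + z)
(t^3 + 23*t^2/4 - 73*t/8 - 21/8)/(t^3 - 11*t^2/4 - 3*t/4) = (2*t^2 + 11*t - 21)/(2*t*(t - 3))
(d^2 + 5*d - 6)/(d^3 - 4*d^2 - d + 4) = (d + 6)/(d^2 - 3*d - 4)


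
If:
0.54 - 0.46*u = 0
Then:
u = 1.17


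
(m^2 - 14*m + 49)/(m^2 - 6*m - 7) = (m - 7)/(m + 1)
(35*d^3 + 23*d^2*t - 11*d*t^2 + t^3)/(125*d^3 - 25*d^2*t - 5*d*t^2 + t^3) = (-7*d^2 - 6*d*t + t^2)/(-25*d^2 + t^2)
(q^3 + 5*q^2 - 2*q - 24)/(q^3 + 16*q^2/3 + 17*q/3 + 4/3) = 3*(q^2 + q - 6)/(3*q^2 + 4*q + 1)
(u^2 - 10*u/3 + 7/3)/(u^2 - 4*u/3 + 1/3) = (3*u - 7)/(3*u - 1)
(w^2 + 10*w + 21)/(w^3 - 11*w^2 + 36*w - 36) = (w^2 + 10*w + 21)/(w^3 - 11*w^2 + 36*w - 36)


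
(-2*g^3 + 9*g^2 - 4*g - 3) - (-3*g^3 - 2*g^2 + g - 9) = g^3 + 11*g^2 - 5*g + 6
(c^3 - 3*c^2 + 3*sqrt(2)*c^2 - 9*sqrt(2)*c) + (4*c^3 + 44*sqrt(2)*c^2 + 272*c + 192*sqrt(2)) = 5*c^3 - 3*c^2 + 47*sqrt(2)*c^2 - 9*sqrt(2)*c + 272*c + 192*sqrt(2)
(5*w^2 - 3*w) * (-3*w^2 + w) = -15*w^4 + 14*w^3 - 3*w^2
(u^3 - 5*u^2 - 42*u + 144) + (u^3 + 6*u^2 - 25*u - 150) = 2*u^3 + u^2 - 67*u - 6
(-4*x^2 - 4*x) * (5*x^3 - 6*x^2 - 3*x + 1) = -20*x^5 + 4*x^4 + 36*x^3 + 8*x^2 - 4*x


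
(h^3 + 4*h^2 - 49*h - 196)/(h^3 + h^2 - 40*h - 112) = (h + 7)/(h + 4)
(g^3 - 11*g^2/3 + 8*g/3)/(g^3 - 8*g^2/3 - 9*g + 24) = g*(g - 1)/(g^2 - 9)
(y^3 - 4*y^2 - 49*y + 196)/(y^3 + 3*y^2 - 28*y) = (y - 7)/y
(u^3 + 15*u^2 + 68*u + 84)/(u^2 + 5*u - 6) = (u^2 + 9*u + 14)/(u - 1)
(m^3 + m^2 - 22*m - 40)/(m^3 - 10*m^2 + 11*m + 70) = (m + 4)/(m - 7)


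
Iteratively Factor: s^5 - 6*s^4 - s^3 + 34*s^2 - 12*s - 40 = (s - 2)*(s^4 - 4*s^3 - 9*s^2 + 16*s + 20) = (s - 2)*(s + 2)*(s^3 - 6*s^2 + 3*s + 10) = (s - 2)*(s + 1)*(s + 2)*(s^2 - 7*s + 10) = (s - 5)*(s - 2)*(s + 1)*(s + 2)*(s - 2)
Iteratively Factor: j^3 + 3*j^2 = (j)*(j^2 + 3*j) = j^2*(j + 3)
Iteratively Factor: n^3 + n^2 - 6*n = (n - 2)*(n^2 + 3*n) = (n - 2)*(n + 3)*(n)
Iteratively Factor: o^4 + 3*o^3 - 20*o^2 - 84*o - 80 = (o - 5)*(o^3 + 8*o^2 + 20*o + 16) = (o - 5)*(o + 2)*(o^2 + 6*o + 8) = (o - 5)*(o + 2)*(o + 4)*(o + 2)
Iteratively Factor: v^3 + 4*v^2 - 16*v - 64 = (v - 4)*(v^2 + 8*v + 16) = (v - 4)*(v + 4)*(v + 4)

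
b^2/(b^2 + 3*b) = b/(b + 3)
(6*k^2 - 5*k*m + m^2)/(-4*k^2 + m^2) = (-3*k + m)/(2*k + m)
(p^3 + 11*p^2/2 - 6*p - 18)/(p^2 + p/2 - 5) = (2*p^2 + 15*p + 18)/(2*p + 5)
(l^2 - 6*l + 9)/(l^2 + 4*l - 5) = (l^2 - 6*l + 9)/(l^2 + 4*l - 5)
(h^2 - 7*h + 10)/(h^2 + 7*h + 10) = (h^2 - 7*h + 10)/(h^2 + 7*h + 10)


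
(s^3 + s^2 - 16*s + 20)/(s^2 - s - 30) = (s^2 - 4*s + 4)/(s - 6)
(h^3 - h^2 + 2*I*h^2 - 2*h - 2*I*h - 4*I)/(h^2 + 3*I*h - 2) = (h^2 - h - 2)/(h + I)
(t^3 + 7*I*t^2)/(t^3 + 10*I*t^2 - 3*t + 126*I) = t^2/(t^2 + 3*I*t + 18)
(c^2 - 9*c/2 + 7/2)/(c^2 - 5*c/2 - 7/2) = (c - 1)/(c + 1)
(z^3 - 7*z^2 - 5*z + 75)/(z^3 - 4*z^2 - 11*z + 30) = (z - 5)/(z - 2)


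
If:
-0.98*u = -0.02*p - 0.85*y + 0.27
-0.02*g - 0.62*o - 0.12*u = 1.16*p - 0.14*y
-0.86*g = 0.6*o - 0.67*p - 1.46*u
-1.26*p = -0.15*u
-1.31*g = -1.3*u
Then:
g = 0.05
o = 0.06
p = 0.01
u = 0.05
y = 0.38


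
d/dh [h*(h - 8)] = 2*h - 8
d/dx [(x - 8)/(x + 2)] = 10/(x + 2)^2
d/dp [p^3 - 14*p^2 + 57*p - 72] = 3*p^2 - 28*p + 57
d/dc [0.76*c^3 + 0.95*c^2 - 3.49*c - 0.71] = 2.28*c^2 + 1.9*c - 3.49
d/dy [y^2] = 2*y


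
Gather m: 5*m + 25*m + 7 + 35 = 30*m + 42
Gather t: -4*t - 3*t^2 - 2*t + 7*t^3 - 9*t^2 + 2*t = 7*t^3 - 12*t^2 - 4*t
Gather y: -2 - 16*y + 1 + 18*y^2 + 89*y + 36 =18*y^2 + 73*y + 35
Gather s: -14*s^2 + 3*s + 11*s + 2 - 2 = -14*s^2 + 14*s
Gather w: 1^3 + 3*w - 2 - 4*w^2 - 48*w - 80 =-4*w^2 - 45*w - 81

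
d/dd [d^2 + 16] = 2*d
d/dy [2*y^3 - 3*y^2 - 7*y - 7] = 6*y^2 - 6*y - 7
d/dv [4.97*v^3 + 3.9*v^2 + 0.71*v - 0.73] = 14.91*v^2 + 7.8*v + 0.71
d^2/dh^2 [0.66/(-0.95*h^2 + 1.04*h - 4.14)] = (1.1913*h^2 - 1.30416*h - 0.66*(1.9*h - 1.04)*(3.8*h - 2.08) + 5.19156)/(0.95*h^2 - 1.04*h + 4.14)^3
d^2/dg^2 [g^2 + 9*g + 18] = 2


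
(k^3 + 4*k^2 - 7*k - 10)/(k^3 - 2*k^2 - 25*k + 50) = (k + 1)/(k - 5)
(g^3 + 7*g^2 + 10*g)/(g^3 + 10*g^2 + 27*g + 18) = g*(g^2 + 7*g + 10)/(g^3 + 10*g^2 + 27*g + 18)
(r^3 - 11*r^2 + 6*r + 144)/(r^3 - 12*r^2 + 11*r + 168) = (r - 6)/(r - 7)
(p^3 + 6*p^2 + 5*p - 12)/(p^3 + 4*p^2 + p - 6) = (p + 4)/(p + 2)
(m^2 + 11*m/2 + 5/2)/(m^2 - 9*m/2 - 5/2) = (m + 5)/(m - 5)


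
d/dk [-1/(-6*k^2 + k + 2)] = (1 - 12*k)/(-6*k^2 + k + 2)^2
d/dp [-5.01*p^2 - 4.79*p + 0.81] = -10.02*p - 4.79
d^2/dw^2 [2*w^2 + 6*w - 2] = 4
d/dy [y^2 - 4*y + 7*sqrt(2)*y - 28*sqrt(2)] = 2*y - 4 + 7*sqrt(2)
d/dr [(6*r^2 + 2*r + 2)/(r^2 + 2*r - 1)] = 2*(5*r^2 - 8*r - 3)/(r^4 + 4*r^3 + 2*r^2 - 4*r + 1)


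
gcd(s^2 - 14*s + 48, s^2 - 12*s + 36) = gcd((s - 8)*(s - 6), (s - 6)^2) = s - 6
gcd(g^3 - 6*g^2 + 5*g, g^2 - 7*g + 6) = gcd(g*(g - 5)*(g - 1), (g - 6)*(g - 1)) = g - 1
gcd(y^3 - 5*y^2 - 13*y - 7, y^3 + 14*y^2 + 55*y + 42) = y + 1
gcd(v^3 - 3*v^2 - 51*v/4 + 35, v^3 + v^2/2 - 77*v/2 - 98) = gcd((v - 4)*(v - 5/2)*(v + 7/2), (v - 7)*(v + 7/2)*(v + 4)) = v + 7/2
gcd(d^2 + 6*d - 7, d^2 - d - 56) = d + 7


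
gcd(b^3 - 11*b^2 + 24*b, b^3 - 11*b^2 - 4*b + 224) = b - 8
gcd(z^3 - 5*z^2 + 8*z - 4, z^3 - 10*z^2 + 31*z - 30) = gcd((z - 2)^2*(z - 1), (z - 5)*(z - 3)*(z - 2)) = z - 2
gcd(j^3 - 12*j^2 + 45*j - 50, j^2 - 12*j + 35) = j - 5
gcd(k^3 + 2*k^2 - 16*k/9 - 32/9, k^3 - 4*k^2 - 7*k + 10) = k + 2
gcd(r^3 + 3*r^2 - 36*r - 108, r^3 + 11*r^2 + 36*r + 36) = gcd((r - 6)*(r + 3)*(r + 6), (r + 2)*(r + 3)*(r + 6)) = r^2 + 9*r + 18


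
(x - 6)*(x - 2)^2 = x^3 - 10*x^2 + 28*x - 24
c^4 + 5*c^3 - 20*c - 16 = (c - 2)*(c + 1)*(c + 2)*(c + 4)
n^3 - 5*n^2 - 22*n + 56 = (n - 7)*(n - 2)*(n + 4)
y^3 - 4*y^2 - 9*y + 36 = (y - 4)*(y - 3)*(y + 3)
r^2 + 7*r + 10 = (r + 2)*(r + 5)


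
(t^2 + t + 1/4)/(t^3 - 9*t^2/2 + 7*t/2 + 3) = (t + 1/2)/(t^2 - 5*t + 6)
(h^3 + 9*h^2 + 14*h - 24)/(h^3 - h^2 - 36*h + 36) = (h + 4)/(h - 6)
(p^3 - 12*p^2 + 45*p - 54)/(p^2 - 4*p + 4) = (p^3 - 12*p^2 + 45*p - 54)/(p^2 - 4*p + 4)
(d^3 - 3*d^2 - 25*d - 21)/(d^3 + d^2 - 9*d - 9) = (d - 7)/(d - 3)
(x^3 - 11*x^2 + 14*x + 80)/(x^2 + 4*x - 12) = (x^3 - 11*x^2 + 14*x + 80)/(x^2 + 4*x - 12)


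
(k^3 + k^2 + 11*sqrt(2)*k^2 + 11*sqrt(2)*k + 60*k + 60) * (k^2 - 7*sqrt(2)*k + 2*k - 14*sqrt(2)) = k^5 + 3*k^4 + 4*sqrt(2)*k^4 - 92*k^3 + 12*sqrt(2)*k^3 - 412*sqrt(2)*k^2 - 282*k^2 - 1260*sqrt(2)*k - 188*k - 840*sqrt(2)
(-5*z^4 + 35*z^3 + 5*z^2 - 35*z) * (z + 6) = -5*z^5 + 5*z^4 + 215*z^3 - 5*z^2 - 210*z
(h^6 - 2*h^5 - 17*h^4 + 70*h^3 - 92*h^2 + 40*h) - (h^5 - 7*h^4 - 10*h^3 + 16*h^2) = h^6 - 3*h^5 - 10*h^4 + 80*h^3 - 108*h^2 + 40*h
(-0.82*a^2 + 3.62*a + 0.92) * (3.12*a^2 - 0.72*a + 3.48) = -2.5584*a^4 + 11.8848*a^3 - 2.5896*a^2 + 11.9352*a + 3.2016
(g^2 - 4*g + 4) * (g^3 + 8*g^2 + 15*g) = g^5 + 4*g^4 - 13*g^3 - 28*g^2 + 60*g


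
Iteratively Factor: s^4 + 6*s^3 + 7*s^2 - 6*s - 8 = (s + 4)*(s^3 + 2*s^2 - s - 2) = (s - 1)*(s + 4)*(s^2 + 3*s + 2) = (s - 1)*(s + 1)*(s + 4)*(s + 2)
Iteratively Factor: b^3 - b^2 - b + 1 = (b + 1)*(b^2 - 2*b + 1) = (b - 1)*(b + 1)*(b - 1)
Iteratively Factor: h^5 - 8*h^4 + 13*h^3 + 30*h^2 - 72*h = (h)*(h^4 - 8*h^3 + 13*h^2 + 30*h - 72) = h*(h - 3)*(h^3 - 5*h^2 - 2*h + 24) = h*(h - 4)*(h - 3)*(h^2 - h - 6) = h*(h - 4)*(h - 3)*(h + 2)*(h - 3)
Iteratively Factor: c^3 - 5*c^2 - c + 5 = (c - 5)*(c^2 - 1) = (c - 5)*(c + 1)*(c - 1)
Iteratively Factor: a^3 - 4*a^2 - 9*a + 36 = (a - 4)*(a^2 - 9) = (a - 4)*(a - 3)*(a + 3)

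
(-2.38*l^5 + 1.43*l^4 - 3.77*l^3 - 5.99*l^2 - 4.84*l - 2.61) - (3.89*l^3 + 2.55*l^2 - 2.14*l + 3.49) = -2.38*l^5 + 1.43*l^4 - 7.66*l^3 - 8.54*l^2 - 2.7*l - 6.1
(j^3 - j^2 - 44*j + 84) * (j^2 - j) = j^5 - 2*j^4 - 43*j^3 + 128*j^2 - 84*j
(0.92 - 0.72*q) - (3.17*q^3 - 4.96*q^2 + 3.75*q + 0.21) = -3.17*q^3 + 4.96*q^2 - 4.47*q + 0.71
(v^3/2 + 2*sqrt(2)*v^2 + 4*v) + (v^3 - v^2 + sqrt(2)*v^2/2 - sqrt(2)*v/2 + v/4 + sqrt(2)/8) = 3*v^3/2 - v^2 + 5*sqrt(2)*v^2/2 - sqrt(2)*v/2 + 17*v/4 + sqrt(2)/8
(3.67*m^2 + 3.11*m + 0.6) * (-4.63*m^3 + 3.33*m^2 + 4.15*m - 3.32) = -16.9921*m^5 - 2.1782*m^4 + 22.8088*m^3 + 2.7201*m^2 - 7.8352*m - 1.992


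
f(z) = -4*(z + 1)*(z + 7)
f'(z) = -8*z - 32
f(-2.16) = 22.46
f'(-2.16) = -14.72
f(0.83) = -57.32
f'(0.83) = -38.64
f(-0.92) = -1.95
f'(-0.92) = -24.64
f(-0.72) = -7.03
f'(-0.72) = -26.24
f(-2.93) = 31.42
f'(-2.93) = -8.56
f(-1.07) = 1.66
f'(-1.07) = -23.44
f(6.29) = -387.54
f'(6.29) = -82.32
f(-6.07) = 18.86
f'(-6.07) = 16.56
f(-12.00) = -220.00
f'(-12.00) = 64.00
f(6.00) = -364.00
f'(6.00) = -80.00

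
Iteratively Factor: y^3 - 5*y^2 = (y)*(y^2 - 5*y) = y*(y - 5)*(y)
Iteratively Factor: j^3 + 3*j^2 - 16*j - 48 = (j + 4)*(j^2 - j - 12) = (j - 4)*(j + 4)*(j + 3)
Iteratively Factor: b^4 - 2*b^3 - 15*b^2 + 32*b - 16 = (b - 4)*(b^3 + 2*b^2 - 7*b + 4) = (b - 4)*(b + 4)*(b^2 - 2*b + 1) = (b - 4)*(b - 1)*(b + 4)*(b - 1)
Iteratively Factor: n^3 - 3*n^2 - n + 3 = (n - 1)*(n^2 - 2*n - 3) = (n - 3)*(n - 1)*(n + 1)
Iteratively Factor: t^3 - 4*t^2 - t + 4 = (t - 4)*(t^2 - 1) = (t - 4)*(t + 1)*(t - 1)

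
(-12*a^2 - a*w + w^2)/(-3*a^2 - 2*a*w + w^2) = (12*a^2 + a*w - w^2)/(3*a^2 + 2*a*w - w^2)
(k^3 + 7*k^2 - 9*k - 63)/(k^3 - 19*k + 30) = (k^2 + 10*k + 21)/(k^2 + 3*k - 10)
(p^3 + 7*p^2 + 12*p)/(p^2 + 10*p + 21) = p*(p + 4)/(p + 7)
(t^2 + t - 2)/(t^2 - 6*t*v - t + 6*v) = (t + 2)/(t - 6*v)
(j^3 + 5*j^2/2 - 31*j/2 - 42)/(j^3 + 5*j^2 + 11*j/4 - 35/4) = 2*(j^2 - j - 12)/(2*j^2 + 3*j - 5)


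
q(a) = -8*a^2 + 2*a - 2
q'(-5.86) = 95.76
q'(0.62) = -7.92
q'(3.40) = -52.40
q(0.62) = -3.84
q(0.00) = -2.00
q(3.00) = -68.00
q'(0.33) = -3.28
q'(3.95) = -61.20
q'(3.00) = -46.00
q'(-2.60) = 43.60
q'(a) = 2 - 16*a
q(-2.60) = -61.28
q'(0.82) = -11.12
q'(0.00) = 2.00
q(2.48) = -46.24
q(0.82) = -5.74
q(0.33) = -2.21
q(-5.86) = -288.44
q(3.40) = -87.68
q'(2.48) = -37.68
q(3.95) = -118.92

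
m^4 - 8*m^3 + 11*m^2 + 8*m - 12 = (m - 6)*(m - 2)*(m - 1)*(m + 1)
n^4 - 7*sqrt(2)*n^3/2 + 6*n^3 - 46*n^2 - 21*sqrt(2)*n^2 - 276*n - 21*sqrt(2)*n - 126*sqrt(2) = (n + 6)*(n - 7*sqrt(2))*(n + sqrt(2)/2)*(n + 3*sqrt(2))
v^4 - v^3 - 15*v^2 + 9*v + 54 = (v - 3)^2*(v + 2)*(v + 3)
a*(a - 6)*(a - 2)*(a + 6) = a^4 - 2*a^3 - 36*a^2 + 72*a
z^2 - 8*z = z*(z - 8)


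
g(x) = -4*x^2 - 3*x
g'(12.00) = -99.00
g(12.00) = -612.00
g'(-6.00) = 45.00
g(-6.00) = -126.00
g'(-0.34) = -0.28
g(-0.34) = 0.56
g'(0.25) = -5.00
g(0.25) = -1.00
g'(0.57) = -7.56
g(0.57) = -3.01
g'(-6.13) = 46.04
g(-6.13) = -131.92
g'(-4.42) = 32.36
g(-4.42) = -64.89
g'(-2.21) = 14.68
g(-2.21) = -12.91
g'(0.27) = -5.16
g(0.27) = -1.10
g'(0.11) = -3.88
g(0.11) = -0.38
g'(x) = -8*x - 3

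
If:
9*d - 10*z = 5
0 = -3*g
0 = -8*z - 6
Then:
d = -5/18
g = 0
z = -3/4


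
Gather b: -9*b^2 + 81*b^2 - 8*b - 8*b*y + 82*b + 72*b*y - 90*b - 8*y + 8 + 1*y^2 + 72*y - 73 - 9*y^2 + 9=72*b^2 + b*(64*y - 16) - 8*y^2 + 64*y - 56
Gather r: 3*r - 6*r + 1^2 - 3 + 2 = -3*r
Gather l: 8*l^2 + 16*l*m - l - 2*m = 8*l^2 + l*(16*m - 1) - 2*m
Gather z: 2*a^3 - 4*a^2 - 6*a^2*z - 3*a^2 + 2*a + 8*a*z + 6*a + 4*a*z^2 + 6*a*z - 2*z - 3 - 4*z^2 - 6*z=2*a^3 - 7*a^2 + 8*a + z^2*(4*a - 4) + z*(-6*a^2 + 14*a - 8) - 3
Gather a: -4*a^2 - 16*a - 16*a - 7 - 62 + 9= -4*a^2 - 32*a - 60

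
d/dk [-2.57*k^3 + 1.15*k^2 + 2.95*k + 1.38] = -7.71*k^2 + 2.3*k + 2.95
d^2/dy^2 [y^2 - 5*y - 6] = 2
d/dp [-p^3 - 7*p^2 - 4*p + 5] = -3*p^2 - 14*p - 4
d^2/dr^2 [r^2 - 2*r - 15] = 2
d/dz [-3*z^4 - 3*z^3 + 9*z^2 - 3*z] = -12*z^3 - 9*z^2 + 18*z - 3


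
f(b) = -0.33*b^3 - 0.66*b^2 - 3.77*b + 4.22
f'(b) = -0.99*b^2 - 1.32*b - 3.77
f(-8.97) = 223.11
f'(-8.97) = -71.59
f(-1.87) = 11.12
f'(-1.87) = -4.76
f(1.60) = -4.85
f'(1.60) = -8.42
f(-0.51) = 6.01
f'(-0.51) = -3.35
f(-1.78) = 10.70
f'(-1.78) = -4.56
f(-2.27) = 13.24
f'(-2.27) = -5.87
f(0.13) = 3.72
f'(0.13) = -3.96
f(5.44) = -88.95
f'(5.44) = -40.25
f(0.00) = 4.22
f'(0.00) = -3.77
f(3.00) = -21.94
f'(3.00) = -16.64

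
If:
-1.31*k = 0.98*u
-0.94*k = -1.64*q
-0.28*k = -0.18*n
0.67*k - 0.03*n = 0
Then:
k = 0.00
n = 0.00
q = 0.00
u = 0.00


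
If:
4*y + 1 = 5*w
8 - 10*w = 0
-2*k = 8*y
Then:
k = -3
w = 4/5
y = 3/4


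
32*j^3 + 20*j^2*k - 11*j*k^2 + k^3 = (-8*j + k)*(-4*j + k)*(j + k)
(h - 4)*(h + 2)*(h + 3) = h^3 + h^2 - 14*h - 24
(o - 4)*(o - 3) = o^2 - 7*o + 12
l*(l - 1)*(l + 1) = l^3 - l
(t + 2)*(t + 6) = t^2 + 8*t + 12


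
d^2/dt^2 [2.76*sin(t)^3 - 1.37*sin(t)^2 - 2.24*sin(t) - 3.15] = 0.169999999999998*sin(t) + 6.21*sin(3*t) - 2.74*cos(2*t)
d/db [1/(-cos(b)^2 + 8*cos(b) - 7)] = 2*(4 - cos(b))*sin(b)/(cos(b)^2 - 8*cos(b) + 7)^2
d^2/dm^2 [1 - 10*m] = 0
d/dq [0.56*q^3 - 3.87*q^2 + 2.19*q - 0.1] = 1.68*q^2 - 7.74*q + 2.19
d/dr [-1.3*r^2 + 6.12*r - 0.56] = 6.12 - 2.6*r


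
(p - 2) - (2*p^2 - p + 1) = -2*p^2 + 2*p - 3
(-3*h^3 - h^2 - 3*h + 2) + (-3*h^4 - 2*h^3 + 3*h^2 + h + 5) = -3*h^4 - 5*h^3 + 2*h^2 - 2*h + 7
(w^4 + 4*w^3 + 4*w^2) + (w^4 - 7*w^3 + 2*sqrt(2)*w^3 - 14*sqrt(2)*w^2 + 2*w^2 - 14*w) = 2*w^4 - 3*w^3 + 2*sqrt(2)*w^3 - 14*sqrt(2)*w^2 + 6*w^2 - 14*w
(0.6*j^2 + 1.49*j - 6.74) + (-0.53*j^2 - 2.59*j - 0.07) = 0.07*j^2 - 1.1*j - 6.81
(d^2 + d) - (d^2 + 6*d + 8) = -5*d - 8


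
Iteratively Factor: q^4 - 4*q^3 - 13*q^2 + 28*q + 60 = (q - 3)*(q^3 - q^2 - 16*q - 20) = (q - 3)*(q + 2)*(q^2 - 3*q - 10) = (q - 3)*(q + 2)^2*(q - 5)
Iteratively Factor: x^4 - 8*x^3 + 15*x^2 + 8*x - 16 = (x - 4)*(x^3 - 4*x^2 - x + 4) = (x - 4)*(x - 1)*(x^2 - 3*x - 4) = (x - 4)^2*(x - 1)*(x + 1)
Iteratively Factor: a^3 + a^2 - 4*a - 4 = (a + 1)*(a^2 - 4) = (a + 1)*(a + 2)*(a - 2)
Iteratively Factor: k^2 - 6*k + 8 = (k - 2)*(k - 4)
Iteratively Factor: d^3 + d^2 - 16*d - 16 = (d + 1)*(d^2 - 16) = (d + 1)*(d + 4)*(d - 4)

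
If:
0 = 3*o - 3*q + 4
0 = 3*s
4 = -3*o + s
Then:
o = -4/3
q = 0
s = 0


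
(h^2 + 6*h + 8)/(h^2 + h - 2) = (h + 4)/(h - 1)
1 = 1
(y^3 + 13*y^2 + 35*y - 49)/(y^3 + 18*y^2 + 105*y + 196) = (y - 1)/(y + 4)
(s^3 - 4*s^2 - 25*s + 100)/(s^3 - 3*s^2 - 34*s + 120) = (s + 5)/(s + 6)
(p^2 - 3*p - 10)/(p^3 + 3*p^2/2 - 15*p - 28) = 2*(p - 5)/(2*p^2 - p - 28)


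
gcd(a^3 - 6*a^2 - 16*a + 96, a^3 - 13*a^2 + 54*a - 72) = a^2 - 10*a + 24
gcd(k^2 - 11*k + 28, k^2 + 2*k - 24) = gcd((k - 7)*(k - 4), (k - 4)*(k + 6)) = k - 4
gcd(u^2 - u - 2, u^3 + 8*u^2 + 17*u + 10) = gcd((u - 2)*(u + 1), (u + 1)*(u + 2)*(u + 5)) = u + 1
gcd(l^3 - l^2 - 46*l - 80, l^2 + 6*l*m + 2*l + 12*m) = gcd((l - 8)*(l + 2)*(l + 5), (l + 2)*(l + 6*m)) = l + 2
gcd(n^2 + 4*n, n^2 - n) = n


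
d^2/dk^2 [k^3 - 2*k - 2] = 6*k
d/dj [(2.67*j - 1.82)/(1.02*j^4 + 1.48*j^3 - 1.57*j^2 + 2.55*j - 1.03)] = (-8.1702*j^4 - 0.477599999999999*j^3 + 12.2727*j^2 - 5.7148*j + 1.8909)/(1.0404*j^8 + 3.0192*j^7 - 1.0124*j^6 + 0.5548*j^5 + 7.9117*j^4 - 11.0558*j^3 + 9.7367*j^2 - 5.253*j + 1.0609)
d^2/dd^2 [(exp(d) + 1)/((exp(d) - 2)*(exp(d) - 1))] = (exp(4*d) + 7*exp(3*d) - 21*exp(2*d) + 7*exp(d) + 10)*exp(d)/(exp(6*d) - 9*exp(5*d) + 33*exp(4*d) - 63*exp(3*d) + 66*exp(2*d) - 36*exp(d) + 8)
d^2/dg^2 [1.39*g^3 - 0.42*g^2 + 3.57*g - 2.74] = 8.34*g - 0.84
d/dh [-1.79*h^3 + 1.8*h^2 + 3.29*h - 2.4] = -5.37*h^2 + 3.6*h + 3.29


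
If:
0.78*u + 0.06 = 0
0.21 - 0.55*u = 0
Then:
No Solution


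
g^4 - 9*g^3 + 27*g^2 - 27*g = g*(g - 3)^3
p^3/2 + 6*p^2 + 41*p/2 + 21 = (p/2 + 1)*(p + 3)*(p + 7)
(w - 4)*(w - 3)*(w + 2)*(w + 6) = w^4 + w^3 - 32*w^2 + 12*w + 144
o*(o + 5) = o^2 + 5*o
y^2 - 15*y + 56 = (y - 8)*(y - 7)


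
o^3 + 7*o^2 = o^2*(o + 7)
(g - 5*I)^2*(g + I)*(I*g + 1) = I*g^4 + 10*g^3 - 24*I*g^2 + 10*g - 25*I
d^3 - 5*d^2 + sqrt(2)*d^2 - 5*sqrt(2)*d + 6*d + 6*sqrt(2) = (d - 3)*(d - 2)*(d + sqrt(2))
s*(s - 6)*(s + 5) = s^3 - s^2 - 30*s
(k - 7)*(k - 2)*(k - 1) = k^3 - 10*k^2 + 23*k - 14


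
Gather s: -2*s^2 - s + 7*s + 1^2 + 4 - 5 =-2*s^2 + 6*s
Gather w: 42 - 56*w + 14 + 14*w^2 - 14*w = 14*w^2 - 70*w + 56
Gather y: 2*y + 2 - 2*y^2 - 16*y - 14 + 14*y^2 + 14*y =12*y^2 - 12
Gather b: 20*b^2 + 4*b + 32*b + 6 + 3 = 20*b^2 + 36*b + 9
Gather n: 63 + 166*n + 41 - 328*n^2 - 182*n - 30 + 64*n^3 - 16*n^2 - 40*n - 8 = 64*n^3 - 344*n^2 - 56*n + 66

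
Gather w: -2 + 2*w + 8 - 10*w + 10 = 16 - 8*w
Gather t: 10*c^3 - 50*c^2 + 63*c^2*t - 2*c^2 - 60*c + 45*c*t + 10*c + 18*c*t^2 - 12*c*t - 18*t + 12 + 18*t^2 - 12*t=10*c^3 - 52*c^2 - 50*c + t^2*(18*c + 18) + t*(63*c^2 + 33*c - 30) + 12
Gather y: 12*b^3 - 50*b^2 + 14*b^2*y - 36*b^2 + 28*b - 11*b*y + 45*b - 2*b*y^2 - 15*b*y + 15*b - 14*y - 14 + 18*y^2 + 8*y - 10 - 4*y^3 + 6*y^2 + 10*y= 12*b^3 - 86*b^2 + 88*b - 4*y^3 + y^2*(24 - 2*b) + y*(14*b^2 - 26*b + 4) - 24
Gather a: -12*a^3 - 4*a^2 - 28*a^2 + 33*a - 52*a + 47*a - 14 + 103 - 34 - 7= -12*a^3 - 32*a^2 + 28*a + 48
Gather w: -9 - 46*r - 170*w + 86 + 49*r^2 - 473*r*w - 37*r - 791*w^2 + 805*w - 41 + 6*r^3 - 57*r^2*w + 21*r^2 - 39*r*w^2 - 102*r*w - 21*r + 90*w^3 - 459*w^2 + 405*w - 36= 6*r^3 + 70*r^2 - 104*r + 90*w^3 + w^2*(-39*r - 1250) + w*(-57*r^2 - 575*r + 1040)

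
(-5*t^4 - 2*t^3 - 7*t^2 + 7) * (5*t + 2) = -25*t^5 - 20*t^4 - 39*t^3 - 14*t^2 + 35*t + 14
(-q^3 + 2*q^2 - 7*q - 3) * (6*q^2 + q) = -6*q^5 + 11*q^4 - 40*q^3 - 25*q^2 - 3*q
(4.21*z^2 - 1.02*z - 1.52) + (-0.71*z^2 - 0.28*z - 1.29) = 3.5*z^2 - 1.3*z - 2.81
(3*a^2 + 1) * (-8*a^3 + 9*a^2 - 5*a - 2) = -24*a^5 + 27*a^4 - 23*a^3 + 3*a^2 - 5*a - 2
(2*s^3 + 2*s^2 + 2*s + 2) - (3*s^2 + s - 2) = 2*s^3 - s^2 + s + 4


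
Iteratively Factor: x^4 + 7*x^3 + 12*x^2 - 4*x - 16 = (x + 2)*(x^3 + 5*x^2 + 2*x - 8) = (x - 1)*(x + 2)*(x^2 + 6*x + 8) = (x - 1)*(x + 2)^2*(x + 4)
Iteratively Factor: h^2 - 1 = (h - 1)*(h + 1)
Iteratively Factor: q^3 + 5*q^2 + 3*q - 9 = (q + 3)*(q^2 + 2*q - 3) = (q - 1)*(q + 3)*(q + 3)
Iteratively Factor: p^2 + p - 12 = (p + 4)*(p - 3)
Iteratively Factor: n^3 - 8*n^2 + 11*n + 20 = (n - 5)*(n^2 - 3*n - 4) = (n - 5)*(n + 1)*(n - 4)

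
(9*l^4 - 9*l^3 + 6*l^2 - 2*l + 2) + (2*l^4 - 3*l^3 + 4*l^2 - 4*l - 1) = 11*l^4 - 12*l^3 + 10*l^2 - 6*l + 1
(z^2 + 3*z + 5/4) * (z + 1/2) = z^3 + 7*z^2/2 + 11*z/4 + 5/8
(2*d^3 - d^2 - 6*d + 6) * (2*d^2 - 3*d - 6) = 4*d^5 - 8*d^4 - 21*d^3 + 36*d^2 + 18*d - 36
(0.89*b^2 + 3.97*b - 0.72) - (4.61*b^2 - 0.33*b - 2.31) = -3.72*b^2 + 4.3*b + 1.59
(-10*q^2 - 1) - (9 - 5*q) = -10*q^2 + 5*q - 10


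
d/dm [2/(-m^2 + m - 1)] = 2*(2*m - 1)/(m^2 - m + 1)^2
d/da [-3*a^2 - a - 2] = -6*a - 1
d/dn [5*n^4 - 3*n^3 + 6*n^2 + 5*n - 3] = 20*n^3 - 9*n^2 + 12*n + 5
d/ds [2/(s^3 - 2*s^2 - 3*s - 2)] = 2*(-3*s^2 + 4*s + 3)/(-s^3 + 2*s^2 + 3*s + 2)^2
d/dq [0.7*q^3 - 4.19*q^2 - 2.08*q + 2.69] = 2.1*q^2 - 8.38*q - 2.08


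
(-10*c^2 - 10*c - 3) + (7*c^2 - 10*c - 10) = -3*c^2 - 20*c - 13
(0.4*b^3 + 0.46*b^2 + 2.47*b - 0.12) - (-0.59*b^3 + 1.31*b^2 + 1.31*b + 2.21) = 0.99*b^3 - 0.85*b^2 + 1.16*b - 2.33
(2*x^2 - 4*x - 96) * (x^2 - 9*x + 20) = 2*x^4 - 22*x^3 - 20*x^2 + 784*x - 1920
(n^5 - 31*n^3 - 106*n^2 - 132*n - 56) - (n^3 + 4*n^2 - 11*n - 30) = n^5 - 32*n^3 - 110*n^2 - 121*n - 26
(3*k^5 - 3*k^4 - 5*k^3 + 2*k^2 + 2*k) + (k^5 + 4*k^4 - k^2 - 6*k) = 4*k^5 + k^4 - 5*k^3 + k^2 - 4*k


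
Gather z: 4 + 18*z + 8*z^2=8*z^2 + 18*z + 4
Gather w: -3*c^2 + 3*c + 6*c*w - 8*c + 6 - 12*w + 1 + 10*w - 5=-3*c^2 - 5*c + w*(6*c - 2) + 2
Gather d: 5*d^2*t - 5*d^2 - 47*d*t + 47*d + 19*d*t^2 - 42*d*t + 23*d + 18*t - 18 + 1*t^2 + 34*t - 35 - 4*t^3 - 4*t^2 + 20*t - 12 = d^2*(5*t - 5) + d*(19*t^2 - 89*t + 70) - 4*t^3 - 3*t^2 + 72*t - 65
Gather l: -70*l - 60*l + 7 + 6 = 13 - 130*l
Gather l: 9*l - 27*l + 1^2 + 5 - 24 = -18*l - 18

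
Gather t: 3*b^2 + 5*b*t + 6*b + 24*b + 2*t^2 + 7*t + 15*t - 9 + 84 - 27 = 3*b^2 + 30*b + 2*t^2 + t*(5*b + 22) + 48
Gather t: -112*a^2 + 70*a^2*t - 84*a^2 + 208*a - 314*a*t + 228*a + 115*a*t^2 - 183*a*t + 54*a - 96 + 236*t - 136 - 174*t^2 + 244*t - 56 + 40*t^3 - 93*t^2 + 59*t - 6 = -196*a^2 + 490*a + 40*t^3 + t^2*(115*a - 267) + t*(70*a^2 - 497*a + 539) - 294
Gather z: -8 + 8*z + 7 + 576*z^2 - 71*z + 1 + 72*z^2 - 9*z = 648*z^2 - 72*z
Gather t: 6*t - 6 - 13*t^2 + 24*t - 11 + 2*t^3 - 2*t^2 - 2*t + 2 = 2*t^3 - 15*t^2 + 28*t - 15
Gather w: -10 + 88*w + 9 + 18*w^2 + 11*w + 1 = 18*w^2 + 99*w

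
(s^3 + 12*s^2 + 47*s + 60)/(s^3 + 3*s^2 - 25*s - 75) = (s + 4)/(s - 5)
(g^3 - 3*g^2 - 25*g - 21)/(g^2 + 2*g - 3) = (g^2 - 6*g - 7)/(g - 1)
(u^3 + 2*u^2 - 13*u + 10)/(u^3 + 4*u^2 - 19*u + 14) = (u + 5)/(u + 7)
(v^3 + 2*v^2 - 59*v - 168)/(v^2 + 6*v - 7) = (v^2 - 5*v - 24)/(v - 1)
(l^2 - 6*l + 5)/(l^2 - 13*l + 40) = (l - 1)/(l - 8)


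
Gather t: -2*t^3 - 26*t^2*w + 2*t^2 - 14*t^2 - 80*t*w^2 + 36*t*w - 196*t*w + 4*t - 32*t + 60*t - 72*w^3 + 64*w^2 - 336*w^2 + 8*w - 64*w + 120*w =-2*t^3 + t^2*(-26*w - 12) + t*(-80*w^2 - 160*w + 32) - 72*w^3 - 272*w^2 + 64*w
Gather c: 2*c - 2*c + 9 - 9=0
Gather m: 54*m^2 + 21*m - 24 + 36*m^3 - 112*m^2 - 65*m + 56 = 36*m^3 - 58*m^2 - 44*m + 32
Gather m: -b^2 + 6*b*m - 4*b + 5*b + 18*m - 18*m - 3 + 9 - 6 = -b^2 + 6*b*m + b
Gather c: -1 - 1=-2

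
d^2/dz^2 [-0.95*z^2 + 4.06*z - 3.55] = -1.90000000000000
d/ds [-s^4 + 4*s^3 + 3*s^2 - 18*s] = -4*s^3 + 12*s^2 + 6*s - 18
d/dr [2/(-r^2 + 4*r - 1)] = 4*(r - 2)/(r^2 - 4*r + 1)^2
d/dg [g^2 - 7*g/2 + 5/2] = 2*g - 7/2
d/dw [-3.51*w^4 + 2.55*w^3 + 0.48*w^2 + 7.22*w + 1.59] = -14.04*w^3 + 7.65*w^2 + 0.96*w + 7.22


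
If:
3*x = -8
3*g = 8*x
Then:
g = -64/9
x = -8/3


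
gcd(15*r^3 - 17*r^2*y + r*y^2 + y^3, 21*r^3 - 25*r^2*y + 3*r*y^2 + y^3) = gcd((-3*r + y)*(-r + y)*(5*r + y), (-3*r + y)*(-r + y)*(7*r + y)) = 3*r^2 - 4*r*y + y^2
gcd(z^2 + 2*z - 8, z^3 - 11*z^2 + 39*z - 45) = 1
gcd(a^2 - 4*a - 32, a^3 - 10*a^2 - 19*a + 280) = a - 8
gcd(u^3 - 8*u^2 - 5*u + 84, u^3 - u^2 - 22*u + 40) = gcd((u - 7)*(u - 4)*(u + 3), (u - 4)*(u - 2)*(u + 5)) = u - 4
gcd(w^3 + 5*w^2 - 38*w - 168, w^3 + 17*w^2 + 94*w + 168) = w^2 + 11*w + 28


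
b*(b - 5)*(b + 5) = b^3 - 25*b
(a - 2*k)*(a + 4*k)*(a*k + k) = a^3*k + 2*a^2*k^2 + a^2*k - 8*a*k^3 + 2*a*k^2 - 8*k^3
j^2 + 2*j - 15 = (j - 3)*(j + 5)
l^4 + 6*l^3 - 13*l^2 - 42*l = l*(l - 3)*(l + 2)*(l + 7)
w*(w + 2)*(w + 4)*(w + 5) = w^4 + 11*w^3 + 38*w^2 + 40*w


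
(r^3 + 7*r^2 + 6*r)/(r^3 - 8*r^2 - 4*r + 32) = r*(r^2 + 7*r + 6)/(r^3 - 8*r^2 - 4*r + 32)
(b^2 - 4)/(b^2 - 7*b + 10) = (b + 2)/(b - 5)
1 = 1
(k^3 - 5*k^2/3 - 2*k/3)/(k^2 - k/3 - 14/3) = k*(-3*k^2 + 5*k + 2)/(-3*k^2 + k + 14)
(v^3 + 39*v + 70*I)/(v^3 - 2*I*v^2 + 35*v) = (v + 2*I)/v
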